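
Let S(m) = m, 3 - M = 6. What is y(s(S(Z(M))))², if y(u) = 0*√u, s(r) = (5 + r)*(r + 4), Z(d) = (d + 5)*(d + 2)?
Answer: 0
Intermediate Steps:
M = -3 (M = 3 - 1*6 = 3 - 6 = -3)
Z(d) = (2 + d)*(5 + d) (Z(d) = (5 + d)*(2 + d) = (2 + d)*(5 + d))
s(r) = (4 + r)*(5 + r) (s(r) = (5 + r)*(4 + r) = (4 + r)*(5 + r))
y(u) = 0
y(s(S(Z(M))))² = 0² = 0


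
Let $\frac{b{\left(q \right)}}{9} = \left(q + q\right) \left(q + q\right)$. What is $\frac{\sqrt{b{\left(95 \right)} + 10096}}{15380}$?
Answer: $\frac{\sqrt{83749}}{7690} \approx 0.037633$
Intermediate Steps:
$b{\left(q \right)} = 36 q^{2}$ ($b{\left(q \right)} = 9 \left(q + q\right) \left(q + q\right) = 9 \cdot 2 q 2 q = 9 \cdot 4 q^{2} = 36 q^{2}$)
$\frac{\sqrt{b{\left(95 \right)} + 10096}}{15380} = \frac{\sqrt{36 \cdot 95^{2} + 10096}}{15380} = \sqrt{36 \cdot 9025 + 10096} \cdot \frac{1}{15380} = \sqrt{324900 + 10096} \cdot \frac{1}{15380} = \sqrt{334996} \cdot \frac{1}{15380} = 2 \sqrt{83749} \cdot \frac{1}{15380} = \frac{\sqrt{83749}}{7690}$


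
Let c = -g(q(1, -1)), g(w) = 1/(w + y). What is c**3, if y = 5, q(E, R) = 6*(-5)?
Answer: 1/15625 ≈ 6.4000e-5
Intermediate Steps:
q(E, R) = -30
g(w) = 1/(5 + w) (g(w) = 1/(w + 5) = 1/(5 + w))
c = 1/25 (c = -1/(5 - 30) = -1/(-25) = -1*(-1/25) = 1/25 ≈ 0.040000)
c**3 = (1/25)**3 = 1/15625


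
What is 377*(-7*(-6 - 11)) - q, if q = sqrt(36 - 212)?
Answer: 44863 - 4*I*sqrt(11) ≈ 44863.0 - 13.266*I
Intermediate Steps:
q = 4*I*sqrt(11) (q = sqrt(-176) = 4*I*sqrt(11) ≈ 13.266*I)
377*(-7*(-6 - 11)) - q = 377*(-7*(-6 - 11)) - 4*I*sqrt(11) = 377*(-7*(-17)) - 4*I*sqrt(11) = 377*119 - 4*I*sqrt(11) = 44863 - 4*I*sqrt(11)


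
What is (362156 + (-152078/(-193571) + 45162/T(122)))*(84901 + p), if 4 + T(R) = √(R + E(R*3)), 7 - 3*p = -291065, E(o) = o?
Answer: 753251556331971225/11420689 + 4108048425*√122/118 ≈ 6.6340e+10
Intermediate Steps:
p = 97024 (p = 7/3 - ⅓*(-291065) = 7/3 + 291065/3 = 97024)
T(R) = -4 + 2*√R (T(R) = -4 + √(R + R*3) = -4 + √(R + 3*R) = -4 + √(4*R) = -4 + 2*√R)
(362156 + (-152078/(-193571) + 45162/T(122)))*(84901 + p) = (362156 + (-152078/(-193571) + 45162/(-4 + 2*√122)))*(84901 + 97024) = (362156 + (-152078*(-1/193571) + 45162/(-4 + 2*√122)))*181925 = (362156 + (152078/193571 + 45162/(-4 + 2*√122)))*181925 = (70103051154/193571 + 45162/(-4 + 2*√122))*181925 = 12753497581191450/193571 + 8216096850/(-4 + 2*√122)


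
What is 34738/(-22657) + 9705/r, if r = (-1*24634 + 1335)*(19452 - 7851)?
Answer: -3129870975349/2041333008081 ≈ -1.5332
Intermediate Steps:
r = -270291699 (r = (-24634 + 1335)*11601 = -23299*11601 = -270291699)
34738/(-22657) + 9705/r = 34738/(-22657) + 9705/(-270291699) = 34738*(-1/22657) + 9705*(-1/270291699) = -34738/22657 - 3235/90097233 = -3129870975349/2041333008081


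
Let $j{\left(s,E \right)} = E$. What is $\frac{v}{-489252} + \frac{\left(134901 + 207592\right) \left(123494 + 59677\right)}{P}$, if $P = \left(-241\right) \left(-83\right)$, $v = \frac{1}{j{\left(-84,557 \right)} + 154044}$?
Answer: $\frac{4745186918202373880953}{1513003885585356} \approx 3.1363 \cdot 10^{6}$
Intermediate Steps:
$v = \frac{1}{154601}$ ($v = \frac{1}{557 + 154044} = \frac{1}{154601} \approx 6.4683 \cdot 10^{-6}$)
$P = 20003$
$\frac{v}{-489252} + \frac{\left(134901 + 207592\right) \left(123494 + 59677\right)}{P} = \frac{1}{154601 \left(-489252\right)} + \frac{\left(134901 + 207592\right) \left(123494 + 59677\right)}{20003} = \frac{1}{154601} \left(- \frac{1}{489252}\right) + 342493 \cdot 183171 \cdot \frac{1}{20003} = - \frac{1}{75638848452} + 62734785303 \cdot \frac{1}{20003} = - \frac{1}{75638848452} + \frac{62734785303}{20003} = \frac{4745186918202373880953}{1513003885585356}$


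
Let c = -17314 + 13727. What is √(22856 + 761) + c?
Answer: -3587 + √23617 ≈ -3433.3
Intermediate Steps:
c = -3587
√(22856 + 761) + c = √(22856 + 761) - 3587 = √23617 - 3587 = -3587 + √23617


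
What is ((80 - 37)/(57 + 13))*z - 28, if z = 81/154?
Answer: -298357/10780 ≈ -27.677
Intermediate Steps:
z = 81/154 (z = 81*(1/154) = 81/154 ≈ 0.52597)
((80 - 37)/(57 + 13))*z - 28 = ((80 - 37)/(57 + 13))*(81/154) - 28 = (43/70)*(81/154) - 28 = 3483/10780 - 28 = -298357/10780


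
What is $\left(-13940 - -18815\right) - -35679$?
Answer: $40554$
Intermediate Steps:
$\left(-13940 - -18815\right) - -35679 = \left(-13940 + 18815\right) + 35679 = 4875 + 35679 = 40554$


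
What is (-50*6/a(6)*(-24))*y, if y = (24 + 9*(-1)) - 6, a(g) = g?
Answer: 10800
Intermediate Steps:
y = 9 (y = (24 - 9) - 6 = 15 - 6 = 9)
(-50*6/a(6)*(-24))*y = -50*6/6*(-24)*9 = -50*6*(⅙)*(-24)*9 = -50*(-24)*9 = 1200*9 = 10800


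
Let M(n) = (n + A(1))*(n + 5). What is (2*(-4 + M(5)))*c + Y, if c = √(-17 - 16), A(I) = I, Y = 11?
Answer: 11 + 112*I*√33 ≈ 11.0 + 643.39*I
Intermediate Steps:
M(n) = (1 + n)*(5 + n) (M(n) = (n + 1)*(n + 5) = (1 + n)*(5 + n))
c = I*√33 (c = √(-33) = I*√33 ≈ 5.7446*I)
(2*(-4 + M(5)))*c + Y = (2*(-4 + (5 + 5² + 6*5)))*(I*√33) + 11 = (2*(-4 + (5 + 25 + 30)))*(I*√33) + 11 = (2*(-4 + 60))*(I*√33) + 11 = (2*56)*(I*√33) + 11 = 112*(I*√33) + 11 = 112*I*√33 + 11 = 11 + 112*I*√33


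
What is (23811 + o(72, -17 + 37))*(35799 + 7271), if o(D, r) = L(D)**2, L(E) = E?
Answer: 1248814650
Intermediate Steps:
o(D, r) = D**2
(23811 + o(72, -17 + 37))*(35799 + 7271) = (23811 + 72**2)*(35799 + 7271) = (23811 + 5184)*43070 = 28995*43070 = 1248814650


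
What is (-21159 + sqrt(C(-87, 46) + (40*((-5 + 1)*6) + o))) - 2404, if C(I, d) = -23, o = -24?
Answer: -23563 + I*sqrt(1007) ≈ -23563.0 + 31.733*I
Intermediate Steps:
(-21159 + sqrt(C(-87, 46) + (40*((-5 + 1)*6) + o))) - 2404 = (-21159 + sqrt(-23 + (40*((-5 + 1)*6) - 24))) - 2404 = (-21159 + sqrt(-23 + (40*(-4*6) - 24))) - 2404 = (-21159 + sqrt(-23 + (40*(-24) - 24))) - 2404 = (-21159 + sqrt(-23 + (-960 - 24))) - 2404 = (-21159 + sqrt(-23 - 984)) - 2404 = (-21159 + sqrt(-1007)) - 2404 = (-21159 + I*sqrt(1007)) - 2404 = -23563 + I*sqrt(1007)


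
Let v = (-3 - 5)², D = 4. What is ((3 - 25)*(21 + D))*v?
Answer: -35200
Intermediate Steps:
v = 64 (v = (-8)² = 64)
((3 - 25)*(21 + D))*v = ((3 - 25)*(21 + 4))*64 = -22*25*64 = -550*64 = -35200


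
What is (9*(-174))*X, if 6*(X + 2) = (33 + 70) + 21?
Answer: -29232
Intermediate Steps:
X = 56/3 (X = -2 + ((33 + 70) + 21)/6 = -2 + (103 + 21)/6 = -2 + (⅙)*124 = -2 + 62/3 = 56/3 ≈ 18.667)
(9*(-174))*X = (9*(-174))*(56/3) = -1566*56/3 = -29232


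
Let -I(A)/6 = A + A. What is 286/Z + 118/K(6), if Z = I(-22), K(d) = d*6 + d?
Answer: 109/28 ≈ 3.8929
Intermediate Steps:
K(d) = 7*d (K(d) = 6*d + d = 7*d)
I(A) = -12*A (I(A) = -6*(A + A) = -12*A)
Z = 264 (Z = -12*(-22) = 264)
286/Z + 118/K(6) = 286/264 + 118/((7*6)) = 286*(1/264) + 118/42 = 13/12 + 118*(1/42) = 13/12 + 59/21 = 109/28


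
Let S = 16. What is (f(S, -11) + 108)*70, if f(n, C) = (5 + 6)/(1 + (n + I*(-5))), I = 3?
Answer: 7945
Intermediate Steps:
f(n, C) = 11/(-14 + n) (f(n, C) = (5 + 6)/(1 + (n + 3*(-5))) = 11/(1 + (n - 15)) = 11/(1 + (-15 + n)) = 11/(-14 + n))
(f(S, -11) + 108)*70 = (11/(-14 + 16) + 108)*70 = (11/2 + 108)*70 = (227/2)*70 = 7945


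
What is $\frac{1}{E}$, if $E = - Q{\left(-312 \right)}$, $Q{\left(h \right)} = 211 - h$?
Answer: $- \frac{1}{523} \approx -0.001912$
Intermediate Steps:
$E = -523$ ($E = - (211 - -312) = - (211 + 312) = \left(-1\right) 523 = -523$)
$\frac{1}{E} = \frac{1}{-523} = - \frac{1}{523}$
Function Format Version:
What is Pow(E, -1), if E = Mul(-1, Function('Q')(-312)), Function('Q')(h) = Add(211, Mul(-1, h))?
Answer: Rational(-1, 523) ≈ -0.0019120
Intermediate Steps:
E = -523 (E = Mul(-1, Add(211, Mul(-1, -312))) = Mul(-1, Add(211, 312)) = Mul(-1, 523) = -523)
Pow(E, -1) = Pow(-523, -1) = Rational(-1, 523)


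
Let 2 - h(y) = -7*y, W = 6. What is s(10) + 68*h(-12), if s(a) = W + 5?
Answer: -5565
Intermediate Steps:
h(y) = 2 + 7*y (h(y) = 2 - (-7)*y = 2 + 7*y)
s(a) = 11 (s(a) = 6 + 5 = 11)
s(10) + 68*h(-12) = 11 + 68*(2 + 7*(-12)) = 11 + 68*(2 - 84) = 11 + 68*(-82) = 11 - 5576 = -5565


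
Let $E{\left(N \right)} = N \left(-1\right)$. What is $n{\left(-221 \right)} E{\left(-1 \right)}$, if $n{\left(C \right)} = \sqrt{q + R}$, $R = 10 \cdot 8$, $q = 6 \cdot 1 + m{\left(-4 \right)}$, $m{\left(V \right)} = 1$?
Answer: $\sqrt{87} \approx 9.3274$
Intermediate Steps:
$q = 7$ ($q = 6 \cdot 1 + 1 = 6 + 1 = 7$)
$R = 80$
$E{\left(N \right)} = - N$
$n{\left(C \right)} = \sqrt{87}$ ($n{\left(C \right)} = \sqrt{7 + 80} = \sqrt{87}$)
$n{\left(-221 \right)} E{\left(-1 \right)} = \sqrt{87} \left(\left(-1\right) \left(-1\right)\right) = \sqrt{87} \cdot 1 = \sqrt{87}$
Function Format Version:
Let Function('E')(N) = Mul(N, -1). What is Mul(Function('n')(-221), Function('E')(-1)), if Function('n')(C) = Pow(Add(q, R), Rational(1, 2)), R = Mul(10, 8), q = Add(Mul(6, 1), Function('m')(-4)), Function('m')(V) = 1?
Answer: Pow(87, Rational(1, 2)) ≈ 9.3274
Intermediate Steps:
q = 7 (q = Add(Mul(6, 1), 1) = Add(6, 1) = 7)
R = 80
Function('E')(N) = Mul(-1, N)
Function('n')(C) = Pow(87, Rational(1, 2)) (Function('n')(C) = Pow(Add(7, 80), Rational(1, 2)) = Pow(87, Rational(1, 2)))
Mul(Function('n')(-221), Function('E')(-1)) = Mul(Pow(87, Rational(1, 2)), Mul(-1, -1)) = Mul(Pow(87, Rational(1, 2)), 1) = Pow(87, Rational(1, 2))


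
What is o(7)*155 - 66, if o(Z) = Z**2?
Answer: 7529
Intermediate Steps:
o(7)*155 - 66 = 7**2*155 - 66 = 49*155 - 66 = 7595 - 66 = 7529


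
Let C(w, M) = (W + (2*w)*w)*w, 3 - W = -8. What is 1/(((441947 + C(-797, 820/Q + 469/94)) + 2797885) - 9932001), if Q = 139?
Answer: -1/1019224082 ≈ -9.8114e-10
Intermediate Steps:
W = 11 (W = 3 - 1*(-8) = 3 + 8 = 11)
C(w, M) = w*(11 + 2*w²) (C(w, M) = (11 + (2*w)*w)*w = (11 + 2*w²)*w = w*(11 + 2*w²))
1/(((441947 + C(-797, 820/Q + 469/94)) + 2797885) - 9932001) = 1/(((441947 - 797*(11 + 2*(-797)²)) + 2797885) - 9932001) = 1/(((441947 - 797*(11 + 2*635209)) + 2797885) - 9932001) = 1/(((441947 - 797*(11 + 1270418)) + 2797885) - 9932001) = 1/(((441947 - 797*1270429) + 2797885) - 9932001) = 1/(((441947 - 1012531913) + 2797885) - 9932001) = 1/((-1012089966 + 2797885) - 9932001) = 1/(-1009292081 - 9932001) = 1/(-1019224082) = -1/1019224082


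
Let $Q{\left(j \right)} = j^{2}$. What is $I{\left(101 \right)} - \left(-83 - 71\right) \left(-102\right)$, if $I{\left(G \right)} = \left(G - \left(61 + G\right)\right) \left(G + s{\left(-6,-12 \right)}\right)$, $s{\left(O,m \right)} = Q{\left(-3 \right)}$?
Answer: $-22418$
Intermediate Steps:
$s{\left(O,m \right)} = 9$ ($s{\left(O,m \right)} = \left(-3\right)^{2} = 9$)
$I{\left(G \right)} = -549 - 61 G$ ($I{\left(G \right)} = \left(G - \left(61 + G\right)\right) \left(G + 9\right) = - 61 \left(9 + G\right) = -549 - 61 G$)
$I{\left(101 \right)} - \left(-83 - 71\right) \left(-102\right) = \left(-549 - 6161\right) - \left(-83 - 71\right) \left(-102\right) = \left(-549 - 6161\right) - \left(-154\right) \left(-102\right) = -6710 - 15708 = -22418$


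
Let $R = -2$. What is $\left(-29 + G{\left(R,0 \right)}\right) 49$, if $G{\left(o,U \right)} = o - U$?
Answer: $-1519$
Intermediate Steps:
$\left(-29 + G{\left(R,0 \right)}\right) 49 = \left(-29 - 2\right) 49 = \left(-31\right) 49 = -1519$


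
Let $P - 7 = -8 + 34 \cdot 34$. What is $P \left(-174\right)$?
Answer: $-200970$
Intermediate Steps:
$P = 1155$ ($P = 7 + \left(-8 + 34 \cdot 34\right) = 7 + \left(-8 + 1156\right) = 7 + 1148 = 1155$)
$P \left(-174\right) = 1155 \left(-174\right) = -200970$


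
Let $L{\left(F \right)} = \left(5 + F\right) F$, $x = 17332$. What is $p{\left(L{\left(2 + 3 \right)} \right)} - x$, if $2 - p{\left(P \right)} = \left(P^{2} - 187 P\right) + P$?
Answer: $-10530$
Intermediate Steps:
$L{\left(F \right)} = F \left(5 + F\right)$
$p{\left(P \right)} = 2 - P^{2} + 186 P$ ($p{\left(P \right)} = 2 - \left(\left(P^{2} - 187 P\right) + P\right) = 2 - \left(P^{2} - 186 P\right) = 2 - P^{2} + 186 P$)
$p{\left(L{\left(2 + 3 \right)} \right)} - x = \left(2 - \left(\left(2 + 3\right) \left(5 + \left(2 + 3\right)\right)\right)^{2} + 186 \left(2 + 3\right) \left(5 + \left(2 + 3\right)\right)\right) - 17332 = \left(2 - \left(5 \left(5 + 5\right)\right)^{2} + 186 \cdot 5 \left(5 + 5\right)\right) - 17332 = \left(2 - \left(5 \cdot 10\right)^{2} + 186 \cdot 5 \cdot 10\right) - 17332 = \left(2 - 50^{2} + 186 \cdot 50\right) - 17332 = \left(2 - 2500 + 9300\right) - 17332 = 6802 - 17332 = -10530$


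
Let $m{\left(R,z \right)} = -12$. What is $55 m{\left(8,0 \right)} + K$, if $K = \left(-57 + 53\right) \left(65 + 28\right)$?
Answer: $-1032$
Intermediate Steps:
$K = -372$ ($K = \left(-4\right) 93 = -372$)
$55 m{\left(8,0 \right)} + K = 55 \left(-12\right) - 372 = -660 - 372 = -1032$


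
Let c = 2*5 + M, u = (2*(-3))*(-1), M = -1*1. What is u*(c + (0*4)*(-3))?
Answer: 54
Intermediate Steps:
M = -1
u = 6 (u = -6*(-1) = 6)
c = 9 (c = 2*5 - 1 = 10 - 1 = 9)
u*(c + (0*4)*(-3)) = 6*(9 + (0*4)*(-3)) = 6*(9 + 0*(-3)) = 6*(9 + 0) = 6*9 = 54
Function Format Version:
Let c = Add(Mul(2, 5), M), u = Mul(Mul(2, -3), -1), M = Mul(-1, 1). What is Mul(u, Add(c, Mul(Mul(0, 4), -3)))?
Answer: 54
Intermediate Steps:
M = -1
u = 6 (u = Mul(-6, -1) = 6)
c = 9 (c = Add(Mul(2, 5), -1) = Add(10, -1) = 9)
Mul(u, Add(c, Mul(Mul(0, 4), -3))) = Mul(6, Add(9, Mul(Mul(0, 4), -3))) = Mul(6, Add(9, Mul(0, -3))) = Mul(6, Add(9, 0)) = Mul(6, 9) = 54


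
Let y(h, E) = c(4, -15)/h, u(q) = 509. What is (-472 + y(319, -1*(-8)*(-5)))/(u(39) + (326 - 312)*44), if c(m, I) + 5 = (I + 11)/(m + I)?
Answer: -1656299/3947625 ≈ -0.41957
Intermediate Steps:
c(m, I) = -5 + (11 + I)/(I + m) (c(m, I) = -5 + (I + 11)/(m + I) = -5 + (11 + I)/(I + m))
y(h, E) = -51/(11*h) (y(h, E) = ((11 - 5*4 - 4*(-15))/(-15 + 4))/h = ((11 - 20 + 60)/(-11))/h = (-1/11*51)/h = -51/(11*h))
(-472 + y(319, -1*(-8)*(-5)))/(u(39) + (326 - 312)*44) = (-472 - 51/11/319)/(509 + (326 - 312)*44) = (-472 - 51/11*1/319)/(509 + 14*44) = (-472 - 51/3509)/(509 + 616) = -1656299/3509/1125 = -1656299/3509*1/1125 = -1656299/3947625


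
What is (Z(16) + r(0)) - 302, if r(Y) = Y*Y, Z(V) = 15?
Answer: -287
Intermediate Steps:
r(Y) = Y²
(Z(16) + r(0)) - 302 = (15 + 0²) - 302 = (15 + 0) - 302 = 15 - 302 = -287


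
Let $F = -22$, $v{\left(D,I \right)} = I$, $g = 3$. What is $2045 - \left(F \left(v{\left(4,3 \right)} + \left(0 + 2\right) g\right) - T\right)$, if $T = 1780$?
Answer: $4023$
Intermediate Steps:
$2045 - \left(F \left(v{\left(4,3 \right)} + \left(0 + 2\right) g\right) - T\right) = 2045 - \left(- 22 \left(3 + \left(0 + 2\right) 3\right) - 1780\right) = 2045 - \left(- 22 \left(3 + 2 \cdot 3\right) - 1780\right) = 2045 - \left(- 22 \left(3 + 6\right) - 1780\right) = 2045 - \left(\left(-22\right) 9 - 1780\right) = 2045 - \left(-198 - 1780\right) = 2045 - -1978 = 2045 + 1978 = 4023$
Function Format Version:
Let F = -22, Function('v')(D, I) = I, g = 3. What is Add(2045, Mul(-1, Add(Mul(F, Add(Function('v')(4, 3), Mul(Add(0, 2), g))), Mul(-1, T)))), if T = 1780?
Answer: 4023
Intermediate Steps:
Add(2045, Mul(-1, Add(Mul(F, Add(Function('v')(4, 3), Mul(Add(0, 2), g))), Mul(-1, T)))) = Add(2045, Mul(-1, Add(Mul(-22, Add(3, Mul(Add(0, 2), 3))), Mul(-1, 1780)))) = Add(2045, Mul(-1, Add(Mul(-22, Add(3, Mul(2, 3))), -1780))) = Add(2045, Mul(-1, Add(Mul(-22, Add(3, 6)), -1780))) = Add(2045, Mul(-1, Add(Mul(-22, 9), -1780))) = Add(2045, Mul(-1, Add(-198, -1780))) = Add(2045, Mul(-1, -1978)) = Add(2045, 1978) = 4023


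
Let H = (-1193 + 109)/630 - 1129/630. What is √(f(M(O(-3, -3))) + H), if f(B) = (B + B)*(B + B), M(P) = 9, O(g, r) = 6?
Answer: √14133490/210 ≈ 17.902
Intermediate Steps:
f(B) = 4*B² (f(B) = (2*B)*(2*B) = 4*B²)
H = -2213/630 (H = -1084*1/630 - 1129*1/630 = -542/315 - 1129/630 = -2213/630 ≈ -3.5127)
√(f(M(O(-3, -3))) + H) = √(4*9² - 2213/630) = √(4*81 - 2213/630) = √(324 - 2213/630) = √(201907/630) = √14133490/210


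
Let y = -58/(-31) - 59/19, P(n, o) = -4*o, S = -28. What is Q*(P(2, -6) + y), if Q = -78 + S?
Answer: -1421354/589 ≈ -2413.2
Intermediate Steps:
y = -727/589 (y = -58*(-1/31) - 59*1/19 = 58/31 - 59/19 = -727/589 ≈ -1.2343)
Q = -106 (Q = -78 - 28 = -106)
Q*(P(2, -6) + y) = -106*(-4*(-6) - 727/589) = -106*(24 - 727/589) = -106*13409/589 = -1421354/589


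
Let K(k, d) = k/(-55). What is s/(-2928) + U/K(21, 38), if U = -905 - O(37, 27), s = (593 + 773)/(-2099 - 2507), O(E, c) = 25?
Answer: 16424470283/6743184 ≈ 2435.7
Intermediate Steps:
K(k, d) = -k/55 (K(k, d) = k*(-1/55) = -k/55)
s = -683/2303 (s = 1366/(-4606) = 1366*(-1/4606) = -683/2303 ≈ -0.29657)
U = -930 (U = -905 - 1*25 = -905 - 25 = -930)
s/(-2928) + U/K(21, 38) = -683/2303/(-2928) - 930/((-1/55*21)) = -683/2303*(-1/2928) - 930/(-21/55) = 683/6743184 - 930*(-55/21) = 683/6743184 + 17050/7 = 16424470283/6743184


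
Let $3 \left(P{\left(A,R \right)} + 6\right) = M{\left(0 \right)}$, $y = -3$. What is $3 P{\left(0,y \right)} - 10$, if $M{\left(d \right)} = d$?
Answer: $-28$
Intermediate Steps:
$P{\left(A,R \right)} = -6$ ($P{\left(A,R \right)} = -6 + \frac{1}{3} \cdot 0 = -6 + 0 = -6$)
$3 P{\left(0,y \right)} - 10 = 3 \left(-6\right) - 10 = -18 - 10 = -28$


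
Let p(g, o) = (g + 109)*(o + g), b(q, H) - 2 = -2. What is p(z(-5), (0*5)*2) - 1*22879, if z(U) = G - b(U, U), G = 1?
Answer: -22769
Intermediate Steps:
b(q, H) = 0 (b(q, H) = 2 - 2 = 0)
z(U) = 1 (z(U) = 1 - 1*0 = 1 + 0 = 1)
p(g, o) = (109 + g)*(g + o)
p(z(-5), (0*5)*2) - 1*22879 = (1² + 109*1 + 109*((0*5)*2) + 1*((0*5)*2)) - 1*22879 = (1 + 109 + 109*(0*2) + 1*(0*2)) - 22879 = (1 + 109 + 109*0 + 1*0) - 22879 = (1 + 109 + 0 + 0) - 22879 = 110 - 22879 = -22769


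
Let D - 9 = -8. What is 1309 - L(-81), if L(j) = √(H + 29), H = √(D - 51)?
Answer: 1309 - √(29 + 5*I*√2) ≈ 1303.6 - 0.65178*I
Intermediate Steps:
D = 1 (D = 9 - 8 = 1)
H = 5*I*√2 (H = √(1 - 51) = √(-50) = 5*I*√2 ≈ 7.0711*I)
L(j) = √(29 + 5*I*√2) (L(j) = √(5*I*√2 + 29) = √(29 + 5*I*√2))
1309 - L(-81) = 1309 - √(29 + 5*I*√2)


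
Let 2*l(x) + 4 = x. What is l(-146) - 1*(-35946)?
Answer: 35871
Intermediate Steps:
l(x) = -2 + x/2
l(-146) - 1*(-35946) = (-2 + (1/2)*(-146)) - 1*(-35946) = (-2 - 73) + 35946 = -75 + 35946 = 35871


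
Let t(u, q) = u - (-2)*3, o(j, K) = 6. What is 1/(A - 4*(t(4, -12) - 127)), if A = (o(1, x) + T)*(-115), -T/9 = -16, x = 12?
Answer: -1/16782 ≈ -5.9588e-5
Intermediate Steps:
T = 144 (T = -9*(-16) = 144)
A = -17250 (A = (6 + 144)*(-115) = 150*(-115) = -17250)
t(u, q) = 6 + u (t(u, q) = u - 1*(-6) = u + 6 = 6 + u)
1/(A - 4*(t(4, -12) - 127)) = 1/(-17250 - 4*((6 + 4) - 127)) = 1/(-17250 - 4*(10 - 127)) = 1/(-17250 - 4*(-117)) = 1/(-17250 + 468) = 1/(-16782) = -1/16782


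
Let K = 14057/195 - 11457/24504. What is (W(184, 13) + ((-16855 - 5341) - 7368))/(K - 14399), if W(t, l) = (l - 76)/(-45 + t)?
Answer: 6545381916840/3171990893291 ≈ 2.0635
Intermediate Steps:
W(t, l) = (-76 + l)/(-45 + t)
K = 114072871/1592760 (K = 14057*(1/195) - 11457*1/24504 = 14057/195 - 3819/8168 = 114072871/1592760 ≈ 71.620)
(W(184, 13) + ((-16855 - 5341) - 7368))/(K - 14399) = ((-76 + 13)/(-45 + 184) + ((-16855 - 5341) - 7368))/(114072871/1592760 - 14399) = (-63/139 + (-22196 - 7368))/(-22820078369/1592760) = ((1/139)*(-63) - 29564)*(-1592760/22820078369) = (-63/139 - 29564)*(-1592760/22820078369) = -4109459/139*(-1592760/22820078369) = 6545381916840/3171990893291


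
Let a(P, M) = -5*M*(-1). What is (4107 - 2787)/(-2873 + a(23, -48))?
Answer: -120/283 ≈ -0.42403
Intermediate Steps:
a(P, M) = 5*M
(4107 - 2787)/(-2873 + a(23, -48)) = (4107 - 2787)/(-2873 + 5*(-48)) = 1320/(-2873 - 240) = 1320/(-3113) = 1320*(-1/3113) = -120/283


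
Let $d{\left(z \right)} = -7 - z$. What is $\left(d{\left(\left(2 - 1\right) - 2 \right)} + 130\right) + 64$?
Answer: $188$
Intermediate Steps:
$\left(d{\left(\left(2 - 1\right) - 2 \right)} + 130\right) + 64 = \left(\left(-7 - \left(\left(2 - 1\right) - 2\right)\right) + 130\right) + 64 = \left(\left(-7 - \left(1 - 2\right)\right) + 130\right) + 64 = \left(\left(-7 - -1\right) + 130\right) + 64 = \left(\left(-7 + 1\right) + 130\right) + 64 = \left(-6 + 130\right) + 64 = 124 + 64 = 188$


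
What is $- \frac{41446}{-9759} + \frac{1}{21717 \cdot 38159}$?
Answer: $\frac{11448752962699}{2695757856759} \approx 4.2469$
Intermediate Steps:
$- \frac{41446}{-9759} + \frac{1}{21717 \cdot 38159} = \left(-41446\right) \left(- \frac{1}{9759}\right) + \frac{1}{21717} \cdot \frac{1}{38159} = \frac{41446}{9759} + \frac{1}{828699003} = \frac{11448752962699}{2695757856759}$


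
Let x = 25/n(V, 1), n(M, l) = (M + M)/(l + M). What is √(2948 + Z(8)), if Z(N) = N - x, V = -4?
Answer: √47146/4 ≈ 54.283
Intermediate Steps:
n(M, l) = 2*M/(M + l) (n(M, l) = (2*M)/(M + l) = 2*M/(M + l))
x = 75/8 (x = 25/((2*(-4)/(-4 + 1))) = 25/((2*(-4)/(-3))) = 25/((2*(-4)*(-⅓))) = 25/(8/3) = 25*(3/8) = 75/8 ≈ 9.3750)
Z(N) = -75/8 + N (Z(N) = N - 1*75/8 = N - 75/8 = -75/8 + N)
√(2948 + Z(8)) = √(2948 + (-75/8 + 8)) = √(2948 - 11/8) = √(23573/8) = √47146/4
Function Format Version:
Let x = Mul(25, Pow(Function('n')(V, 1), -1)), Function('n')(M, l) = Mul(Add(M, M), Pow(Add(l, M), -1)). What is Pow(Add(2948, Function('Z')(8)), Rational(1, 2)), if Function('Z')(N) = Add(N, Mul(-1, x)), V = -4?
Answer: Mul(Rational(1, 4), Pow(47146, Rational(1, 2))) ≈ 54.283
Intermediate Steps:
Function('n')(M, l) = Mul(2, M, Pow(Add(M, l), -1)) (Function('n')(M, l) = Mul(Mul(2, M), Pow(Add(M, l), -1)) = Mul(2, M, Pow(Add(M, l), -1)))
x = Rational(75, 8) (x = Mul(25, Pow(Mul(2, -4, Pow(Add(-4, 1), -1)), -1)) = Mul(25, Pow(Mul(2, -4, Pow(-3, -1)), -1)) = Mul(25, Pow(Mul(2, -4, Rational(-1, 3)), -1)) = Mul(25, Pow(Rational(8, 3), -1)) = Mul(25, Rational(3, 8)) = Rational(75, 8) ≈ 9.3750)
Function('Z')(N) = Add(Rational(-75, 8), N) (Function('Z')(N) = Add(N, Mul(-1, Rational(75, 8))) = Add(N, Rational(-75, 8)) = Add(Rational(-75, 8), N))
Pow(Add(2948, Function('Z')(8)), Rational(1, 2)) = Pow(Add(2948, Add(Rational(-75, 8), 8)), Rational(1, 2)) = Pow(Add(2948, Rational(-11, 8)), Rational(1, 2)) = Pow(Rational(23573, 8), Rational(1, 2)) = Mul(Rational(1, 4), Pow(47146, Rational(1, 2)))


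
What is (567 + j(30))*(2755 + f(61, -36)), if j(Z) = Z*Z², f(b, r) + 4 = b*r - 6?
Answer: 15134283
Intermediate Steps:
f(b, r) = -10 + b*r (f(b, r) = -4 + (b*r - 6) = -4 + (-6 + b*r) = -10 + b*r)
j(Z) = Z³
(567 + j(30))*(2755 + f(61, -36)) = (567 + 30³)*(2755 + (-10 + 61*(-36))) = (567 + 27000)*(2755 + (-10 - 2196)) = 27567*(2755 - 2206) = 27567*549 = 15134283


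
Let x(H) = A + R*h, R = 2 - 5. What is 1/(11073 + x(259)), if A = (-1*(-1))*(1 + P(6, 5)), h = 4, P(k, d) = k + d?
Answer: 1/11073 ≈ 9.0310e-5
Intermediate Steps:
R = -3
P(k, d) = d + k
A = 12 (A = (-1*(-1))*(1 + (5 + 6)) = 1*(1 + 11) = 1*12 = 12)
x(H) = 0 (x(H) = 12 - 3*4 = 12 - 12 = 0)
1/(11073 + x(259)) = 1/(11073 + 0) = 1/11073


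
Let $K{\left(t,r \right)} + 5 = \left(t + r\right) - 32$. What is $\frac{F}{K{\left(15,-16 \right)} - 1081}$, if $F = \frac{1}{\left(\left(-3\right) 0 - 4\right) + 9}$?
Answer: $- \frac{1}{5595} \approx -0.00017873$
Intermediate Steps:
$K{\left(t,r \right)} = -37 + r + t$ ($K{\left(t,r \right)} = -5 - \left(32 - r - t\right) = -5 + \left(-32 + r + t\right) = -37 + r + t$)
$F = \frac{1}{5}$ ($F = \frac{1}{\left(0 - 4\right) + 9} = \frac{1}{-4 + 9} = \frac{1}{5} \approx 0.2$)
$\frac{F}{K{\left(15,-16 \right)} - 1081} = \frac{1}{\left(-37 - 16 + 15\right) - 1081} \cdot \frac{1}{5} = \frac{1}{-38 - 1081} \cdot \frac{1}{5} = \frac{1}{-1119} \cdot \frac{1}{5} = \left(- \frac{1}{1119}\right) \frac{1}{5} = - \frac{1}{5595}$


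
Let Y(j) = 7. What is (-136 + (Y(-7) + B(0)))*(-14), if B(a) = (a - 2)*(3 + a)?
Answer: 1890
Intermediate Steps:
B(a) = (-2 + a)*(3 + a)
(-136 + (Y(-7) + B(0)))*(-14) = (-136 + (7 + (-6 + 0 + 0**2)))*(-14) = (-136 + (7 + (-6 + 0 + 0)))*(-14) = (-136 + (7 - 6))*(-14) = (-136 + 1)*(-14) = -135*(-14) = 1890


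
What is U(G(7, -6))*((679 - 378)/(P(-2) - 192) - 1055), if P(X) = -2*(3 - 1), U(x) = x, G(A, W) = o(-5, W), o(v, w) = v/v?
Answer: -29583/28 ≈ -1056.5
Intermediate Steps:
o(v, w) = 1
G(A, W) = 1
P(X) = -4 (P(X) = -2*2 = -4)
U(G(7, -6))*((679 - 378)/(P(-2) - 192) - 1055) = 1*((679 - 378)/(-4 - 192) - 1055) = 1*(301/(-196) - 1055) = 1*(301*(-1/196) - 1055) = 1*(-43/28 - 1055) = 1*(-29583/28) = -29583/28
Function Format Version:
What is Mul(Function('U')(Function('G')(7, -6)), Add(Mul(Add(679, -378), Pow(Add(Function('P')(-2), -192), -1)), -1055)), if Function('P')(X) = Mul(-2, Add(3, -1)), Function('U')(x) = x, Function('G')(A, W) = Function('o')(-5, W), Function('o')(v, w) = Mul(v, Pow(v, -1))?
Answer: Rational(-29583, 28) ≈ -1056.5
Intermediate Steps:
Function('o')(v, w) = 1
Function('G')(A, W) = 1
Function('P')(X) = -4 (Function('P')(X) = Mul(-2, 2) = -4)
Mul(Function('U')(Function('G')(7, -6)), Add(Mul(Add(679, -378), Pow(Add(Function('P')(-2), -192), -1)), -1055)) = Mul(1, Add(Mul(Add(679, -378), Pow(Add(-4, -192), -1)), -1055)) = Mul(1, Add(Mul(301, Pow(-196, -1)), -1055)) = Mul(1, Add(Mul(301, Rational(-1, 196)), -1055)) = Mul(1, Add(Rational(-43, 28), -1055)) = Mul(1, Rational(-29583, 28)) = Rational(-29583, 28)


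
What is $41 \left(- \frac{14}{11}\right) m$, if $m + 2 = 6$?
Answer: $- \frac{2296}{11} \approx -208.73$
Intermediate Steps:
$m = 4$ ($m = -2 + 6 = 4$)
$41 \left(- \frac{14}{11}\right) m = 41 \left(- \frac{14}{11}\right) 4 = \left(- \frac{574}{11}\right) 4 = - \frac{2296}{11}$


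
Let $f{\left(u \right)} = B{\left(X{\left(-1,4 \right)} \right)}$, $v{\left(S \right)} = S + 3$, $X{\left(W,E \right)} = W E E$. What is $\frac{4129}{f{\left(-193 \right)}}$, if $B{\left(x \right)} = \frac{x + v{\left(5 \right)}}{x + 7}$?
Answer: $\frac{37161}{8} \approx 4645.1$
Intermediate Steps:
$X{\left(W,E \right)} = W E^{2}$ ($X{\left(W,E \right)} = E W E = W E^{2}$)
$v{\left(S \right)} = 3 + S$
$B{\left(x \right)} = \frac{8 + x}{7 + x}$ ($B{\left(x \right)} = \frac{x + \left(3 + 5\right)}{x + 7} = \frac{x + 8}{7 + x} = \frac{8 + x}{7 + x}$)
$f{\left(u \right)} = \frac{8}{9}$ ($f{\left(u \right)} = \frac{8 - 4^{2}}{7 - 4^{2}} = \frac{8 - 16}{7 - 16} = \frac{1}{-9} \left(-8\right) = \left(- \frac{1}{9}\right) \left(-8\right) = \frac{8}{9}$)
$\frac{4129}{f{\left(-193 \right)}} = \frac{4129}{\frac{8}{9}} = 4129 \cdot \frac{9}{8} = \frac{37161}{8}$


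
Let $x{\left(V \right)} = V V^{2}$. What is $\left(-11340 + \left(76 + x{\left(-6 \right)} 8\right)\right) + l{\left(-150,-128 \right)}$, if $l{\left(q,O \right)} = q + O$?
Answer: $-13270$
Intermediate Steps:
$x{\left(V \right)} = V^{3}$
$l{\left(q,O \right)} = O + q$
$\left(-11340 + \left(76 + x{\left(-6 \right)} 8\right)\right) + l{\left(-150,-128 \right)} = \left(-11340 + \left(76 + \left(-6\right)^{3} \cdot 8\right)\right) - 278 = \left(-11340 + \left(76 - 1728\right)\right) - 278 = \left(-11340 - 1652\right) - 278 = -12992 - 278 = -13270$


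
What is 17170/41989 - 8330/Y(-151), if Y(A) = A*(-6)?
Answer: -167106175/19021017 ≈ -8.7853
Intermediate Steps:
Y(A) = -6*A
17170/41989 - 8330/Y(-151) = 17170/41989 - 8330/((-6*(-151))) = 17170*(1/41989) - 8330/906 = 17170/41989 - 8330*1/906 = 17170/41989 - 4165/453 = -167106175/19021017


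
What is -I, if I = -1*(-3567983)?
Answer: -3567983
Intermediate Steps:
I = 3567983
-I = -1*3567983 = -3567983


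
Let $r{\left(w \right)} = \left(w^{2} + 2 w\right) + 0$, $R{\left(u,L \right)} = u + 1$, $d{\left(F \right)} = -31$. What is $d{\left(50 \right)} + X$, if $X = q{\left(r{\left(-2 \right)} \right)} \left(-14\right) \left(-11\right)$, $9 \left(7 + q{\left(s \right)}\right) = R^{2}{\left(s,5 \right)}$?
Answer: $- \frac{9827}{9} \approx -1091.9$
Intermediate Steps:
$R{\left(u,L \right)} = 1 + u$
$r{\left(w \right)} = w^{2} + 2 w$
$q{\left(s \right)} = -7 + \frac{\left(1 + s\right)^{2}}{9}$
$X = - \frac{9548}{9}$ ($X = \left(-7 + \frac{\left(1 - 2 \left(2 - 2\right)\right)^{2}}{9}\right) \left(-14\right) \left(-11\right) = \left(-7 + \frac{\left(1 - 0\right)^{2}}{9}\right) \left(-14\right) \left(-11\right) = \left(-7 + \frac{\left(1 + 0\right)^{2}}{9}\right) \left(-14\right) \left(-11\right) = \left(-7 + \frac{1^{2}}{9}\right) \left(-14\right) \left(-11\right) = \left(-7 + \frac{1}{9} \cdot 1\right) \left(-14\right) \left(-11\right) = \left(-7 + \frac{1}{9}\right) \left(-14\right) \left(-11\right) = \left(- \frac{62}{9}\right) \left(-14\right) \left(-11\right) = \frac{868}{9} \left(-11\right) = - \frac{9548}{9} \approx -1060.9$)
$d{\left(50 \right)} + X = -31 - \frac{9548}{9} = - \frac{9827}{9}$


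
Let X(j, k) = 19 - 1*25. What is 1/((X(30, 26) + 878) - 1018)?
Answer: -1/146 ≈ -0.0068493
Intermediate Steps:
X(j, k) = -6 (X(j, k) = 19 - 25 = -6)
1/((X(30, 26) + 878) - 1018) = 1/((-6 + 878) - 1018) = 1/(872 - 1018) = 1/(-146) = -1/146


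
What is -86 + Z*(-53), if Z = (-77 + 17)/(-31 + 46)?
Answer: 126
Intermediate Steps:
Z = -4 (Z = -60/15 = -60*1/15 = -4)
-86 + Z*(-53) = -86 - 4*(-53) = -86 + 212 = 126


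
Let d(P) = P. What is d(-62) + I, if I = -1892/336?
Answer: -5681/84 ≈ -67.631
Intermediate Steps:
I = -473/84 (I = -1892*1/336 = -473/84 ≈ -5.6310)
d(-62) + I = -62 - 473/84 = -5681/84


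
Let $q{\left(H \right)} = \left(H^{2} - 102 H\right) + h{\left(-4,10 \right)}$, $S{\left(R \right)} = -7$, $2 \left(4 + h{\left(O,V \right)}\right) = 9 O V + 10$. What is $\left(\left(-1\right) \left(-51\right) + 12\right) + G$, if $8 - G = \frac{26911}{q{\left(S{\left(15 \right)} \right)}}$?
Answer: $\frac{14553}{584} \approx 24.92$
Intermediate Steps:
$h{\left(O,V \right)} = 1 + \frac{9 O V}{2}$ ($h{\left(O,V \right)} = -4 + \frac{9 O V + 10}{2} = -4 + \frac{10 + 9 O V}{2} = -4 + \left(5 + \frac{9 O V}{2}\right) = 1 + \frac{9 O V}{2}$)
$q{\left(H \right)} = -179 + H^{2} - 102 H$ ($q{\left(H \right)} = \left(H^{2} - 102 H\right) + \left(1 + \frac{9}{2} \left(-4\right) 10\right) = \left(H^{2} - 102 H\right) + \left(1 - 180\right) = \left(H^{2} - 102 H\right) - 179 = -179 + H^{2} - 102 H$)
$G = - \frac{22239}{584}$ ($G = 8 - \frac{26911}{-179 + \left(-7\right)^{2} - -714} = 8 - \frac{26911}{-179 + 49 + 714} = 8 - \frac{26911}{584} = - \frac{22239}{584} \approx -38.081$)
$\left(\left(-1\right) \left(-51\right) + 12\right) + G = \left(\left(-1\right) \left(-51\right) + 12\right) - \frac{22239}{584} = \left(51 + 12\right) - \frac{22239}{584} = 63 - \frac{22239}{584} = \frac{14553}{584}$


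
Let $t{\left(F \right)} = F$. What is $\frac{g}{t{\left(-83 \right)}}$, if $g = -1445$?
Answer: $\frac{1445}{83} \approx 17.41$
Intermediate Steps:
$\frac{g}{t{\left(-83 \right)}} = - \frac{1445}{-83} = \left(-1445\right) \left(- \frac{1}{83}\right) = \frac{1445}{83}$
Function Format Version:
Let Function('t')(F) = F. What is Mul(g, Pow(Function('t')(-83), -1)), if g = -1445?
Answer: Rational(1445, 83) ≈ 17.410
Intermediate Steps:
Mul(g, Pow(Function('t')(-83), -1)) = Mul(-1445, Pow(-83, -1)) = Mul(-1445, Rational(-1, 83)) = Rational(1445, 83)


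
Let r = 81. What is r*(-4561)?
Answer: -369441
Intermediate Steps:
r*(-4561) = 81*(-4561) = -369441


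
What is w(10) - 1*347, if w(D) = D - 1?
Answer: -338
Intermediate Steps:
w(D) = -1 + D
w(10) - 1*347 = (-1 + 10) - 1*347 = 9 - 347 = -338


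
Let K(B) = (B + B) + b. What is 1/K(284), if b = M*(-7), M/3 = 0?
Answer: 1/568 ≈ 0.0017606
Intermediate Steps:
M = 0 (M = 3*0 = 0)
b = 0 (b = 0*(-7) = 0)
K(B) = 2*B (K(B) = (B + B) + 0 = 2*B + 0 = 2*B)
1/K(284) = 1/(2*284) = 1/568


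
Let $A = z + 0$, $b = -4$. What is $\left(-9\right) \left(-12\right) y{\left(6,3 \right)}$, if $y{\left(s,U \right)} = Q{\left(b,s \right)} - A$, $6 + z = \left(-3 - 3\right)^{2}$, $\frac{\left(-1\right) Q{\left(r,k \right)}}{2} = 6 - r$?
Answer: $-5400$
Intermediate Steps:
$Q{\left(r,k \right)} = -12 + 2 r$ ($Q{\left(r,k \right)} = - 2 \left(6 - r\right) = -12 + 2 r$)
$z = 30$ ($z = -6 + \left(-3 - 3\right)^{2} = -6 + \left(-6\right)^{2} = -6 + 36 = 30$)
$A = 30$ ($A = 30 + 0 = 30$)
$y{\left(s,U \right)} = -50$ ($y{\left(s,U \right)} = \left(-12 + 2 \left(-4\right)\right) - 30 = \left(-12 - 8\right) - 30 = -20 - 30 = -50$)
$\left(-9\right) \left(-12\right) y{\left(6,3 \right)} = \left(-9\right) \left(-12\right) \left(-50\right) = 108 \left(-50\right) = -5400$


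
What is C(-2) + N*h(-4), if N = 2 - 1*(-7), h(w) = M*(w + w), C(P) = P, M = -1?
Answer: 70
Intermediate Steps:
h(w) = -2*w (h(w) = -(w + w) = -2*w)
N = 9 (N = 2 + 7 = 9)
C(-2) + N*h(-4) = -2 + 9*(-2*(-4)) = -2 + 9*8 = -2 + 72 = 70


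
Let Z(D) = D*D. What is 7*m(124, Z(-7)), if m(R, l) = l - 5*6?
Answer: 133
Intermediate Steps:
Z(D) = D**2
m(R, l) = -30 + l (m(R, l) = l - 30 = -30 + l)
7*m(124, Z(-7)) = 7*(-30 + (-7)**2) = 7*(-30 + 49) = 7*19 = 133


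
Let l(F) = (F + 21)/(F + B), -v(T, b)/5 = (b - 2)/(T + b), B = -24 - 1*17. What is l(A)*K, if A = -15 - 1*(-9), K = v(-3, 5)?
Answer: 225/94 ≈ 2.3936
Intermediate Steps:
B = -41 (B = -24 - 17 = -41)
v(T, b) = -5*(-2 + b)/(T + b) (v(T, b) = -5*(b - 2)/(T + b) = -5*(-2 + b)/(T + b))
K = -15/2 (K = 5*(2 - 1*5)/(-3 + 5) = 5*(2 - 5)/2 = 5*(1/2)*(-3) = -15/2 ≈ -7.5000)
A = -6 (A = -15 + 9 = -6)
l(F) = (21 + F)/(-41 + F) (l(F) = (F + 21)/(F - 41) = (21 + F)/(-41 + F))
l(A)*K = ((21 - 6)/(-41 - 6))*(-15/2) = (15/(-47))*(-15/2) = -1/47*15*(-15/2) = -15/47*(-15/2) = 225/94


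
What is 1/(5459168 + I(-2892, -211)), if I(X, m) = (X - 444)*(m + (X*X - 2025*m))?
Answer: -1/29320409440 ≈ -3.4106e-11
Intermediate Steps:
I(X, m) = (-444 + X)*(X² - 2024*m) (I(X, m) = (-444 + X)*(m + (X² - 2025*m)) = (-444 + X)*(X² - 2024*m))
1/(5459168 + I(-2892, -211)) = 1/(5459168 + ((-2892)³ - 444*(-2892)² + 898656*(-211) - 2024*(-2892)*(-211))) = 1/(5459168 + (-24187716288 - 444*8363664 - 189616416 - 1235069088)) = 1/(5459168 + (-24187716288 - 3713466816 - 189616416 - 1235069088)) = 1/(5459168 - 29325868608) = 1/(-29320409440) = -1/29320409440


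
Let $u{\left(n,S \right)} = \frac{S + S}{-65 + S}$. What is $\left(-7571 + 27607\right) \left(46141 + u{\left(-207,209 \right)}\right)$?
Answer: $\frac{16641706249}{18} \approx 9.2454 \cdot 10^{8}$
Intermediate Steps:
$u{\left(n,S \right)} = \frac{2 S}{-65 + S}$
$\left(-7571 + 27607\right) \left(46141 + u{\left(-207,209 \right)}\right) = \left(-7571 + 27607\right) \left(46141 + 2 \cdot 209 \frac{1}{-65 + 209}\right) = 20036 \left(46141 + 2 \cdot 209 \cdot \frac{1}{144}\right) = 20036 \left(46141 + \frac{209}{72}\right) = 20036 \cdot \frac{3322361}{72} = \frac{16641706249}{18}$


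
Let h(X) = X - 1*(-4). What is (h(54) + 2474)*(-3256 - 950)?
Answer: -10649592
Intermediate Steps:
h(X) = 4 + X (h(X) = X + 4 = 4 + X)
(h(54) + 2474)*(-3256 - 950) = ((4 + 54) + 2474)*(-3256 - 950) = (58 + 2474)*(-4206) = 2532*(-4206) = -10649592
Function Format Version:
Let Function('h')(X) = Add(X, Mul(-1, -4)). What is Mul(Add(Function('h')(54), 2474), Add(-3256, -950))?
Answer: -10649592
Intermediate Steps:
Function('h')(X) = Add(4, X) (Function('h')(X) = Add(X, 4) = Add(4, X))
Mul(Add(Function('h')(54), 2474), Add(-3256, -950)) = Mul(Add(Add(4, 54), 2474), Add(-3256, -950)) = Mul(Add(58, 2474), -4206) = Mul(2532, -4206) = -10649592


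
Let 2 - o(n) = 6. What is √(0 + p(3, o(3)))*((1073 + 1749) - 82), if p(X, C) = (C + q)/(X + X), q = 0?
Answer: 2740*I*√6/3 ≈ 2237.2*I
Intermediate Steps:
o(n) = -4 (o(n) = 2 - 1*6 = 2 - 6 = -4)
p(X, C) = C/(2*X) (p(X, C) = (C + 0)/(X + X) = C/((2*X)) = C*(1/(2*X)) = C/(2*X))
√(0 + p(3, o(3)))*((1073 + 1749) - 82) = √(0 + (½)*(-4)/3)*((1073 + 1749) - 82) = √(0 + (½)*(-4)*(⅓))*(2822 - 82) = √(0 - ⅔)*2740 = √(-⅔)*2740 = (I*√6/3)*2740 = 2740*I*√6/3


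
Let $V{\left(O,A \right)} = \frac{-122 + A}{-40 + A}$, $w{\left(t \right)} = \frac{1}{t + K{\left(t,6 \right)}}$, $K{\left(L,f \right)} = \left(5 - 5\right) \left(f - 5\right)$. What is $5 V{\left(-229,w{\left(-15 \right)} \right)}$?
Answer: $\frac{9155}{601} \approx 15.233$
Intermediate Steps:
$K{\left(L,f \right)} = 0$ ($K{\left(L,f \right)} = 0 \left(-5 + f\right) = 0$)
$w{\left(t \right)} = \frac{1}{t}$ ($w{\left(t \right)} = \frac{1}{t + 0} = \frac{1}{t}$)
$V{\left(O,A \right)} = \frac{-122 + A}{-40 + A}$
$5 V{\left(-229,w{\left(-15 \right)} \right)} = 5 \frac{-122 + \frac{1}{-15}}{-40 + \frac{1}{-15}} = 5 \frac{-122 - \frac{1}{15}}{-40 - \frac{1}{15}} = 5 \frac{1}{- \frac{601}{15}} \left(- \frac{1831}{15}\right) = 5 \left(\left(- \frac{15}{601}\right) \left(- \frac{1831}{15}\right)\right) = 5 \cdot \frac{1831}{601} = \frac{9155}{601}$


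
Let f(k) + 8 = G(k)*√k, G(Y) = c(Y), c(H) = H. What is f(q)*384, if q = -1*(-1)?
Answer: -2688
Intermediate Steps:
G(Y) = Y
q = 1
f(k) = -8 + k^(3/2) (f(k) = -8 + k*√k = -8 + k^(3/2))
f(q)*384 = (-8 + 1^(3/2))*384 = (-8 + 1)*384 = -7*384 = -2688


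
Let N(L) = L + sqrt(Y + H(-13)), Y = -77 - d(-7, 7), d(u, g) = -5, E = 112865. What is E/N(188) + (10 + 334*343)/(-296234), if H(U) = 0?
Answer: 785202374391/1311427918 - 338595*I*sqrt(2)/17708 ≈ 598.74 - 27.041*I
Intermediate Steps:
Y = -72 (Y = -77 - 1*(-5) = -77 + 5 = -72)
N(L) = L + 6*I*sqrt(2) (N(L) = L + sqrt(-72 + 0) = L + sqrt(-72) = L + 6*I*sqrt(2))
E/N(188) + (10 + 334*343)/(-296234) = 112865/(188 + 6*I*sqrt(2)) + (10 + 334*343)/(-296234) = 112865/(188 + 6*I*sqrt(2)) + (10 + 114562)*(-1/296234) = 112865/(188 + 6*I*sqrt(2)) + 114572*(-1/296234) = 112865/(188 + 6*I*sqrt(2)) - 57286/148117 = -57286/148117 + 112865/(188 + 6*I*sqrt(2))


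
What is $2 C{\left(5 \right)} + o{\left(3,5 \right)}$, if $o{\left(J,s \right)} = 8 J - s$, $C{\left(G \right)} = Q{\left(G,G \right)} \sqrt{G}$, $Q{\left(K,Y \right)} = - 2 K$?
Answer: $19 - 20 \sqrt{5} \approx -25.721$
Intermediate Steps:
$C{\left(G \right)} = - 2 G^{\frac{3}{2}}$ ($C{\left(G \right)} = - 2 G \sqrt{G} = - 2 G^{\frac{3}{2}}$)
$o{\left(J,s \right)} = - s + 8 J$
$2 C{\left(5 \right)} + o{\left(3,5 \right)} = 2 \left(- 2 \cdot 5^{\frac{3}{2}}\right) + \left(\left(-1\right) 5 + 8 \cdot 3\right) = 2 \left(- 2 \cdot 5 \sqrt{5}\right) + \left(-5 + 24\right) = 2 \left(- 10 \sqrt{5}\right) + 19 = - 20 \sqrt{5} + 19 = 19 - 20 \sqrt{5}$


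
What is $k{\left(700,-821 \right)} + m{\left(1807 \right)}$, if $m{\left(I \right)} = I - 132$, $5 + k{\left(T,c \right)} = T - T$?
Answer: $1670$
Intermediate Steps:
$k{\left(T,c \right)} = -5$ ($k{\left(T,c \right)} = -5 + \left(T - T\right) = -5 + 0 = -5$)
$m{\left(I \right)} = -132 + I$
$k{\left(700,-821 \right)} + m{\left(1807 \right)} = -5 + \left(-132 + 1807\right) = -5 + 1675 = 1670$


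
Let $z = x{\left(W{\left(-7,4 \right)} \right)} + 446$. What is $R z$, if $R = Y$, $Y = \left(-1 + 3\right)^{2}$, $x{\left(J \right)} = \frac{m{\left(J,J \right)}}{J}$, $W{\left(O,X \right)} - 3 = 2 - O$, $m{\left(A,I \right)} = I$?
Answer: $1788$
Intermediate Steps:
$W{\left(O,X \right)} = 5 - O$ ($W{\left(O,X \right)} = 3 - \left(-2 + O\right) = 5 - O$)
$x{\left(J \right)} = 1$ ($x{\left(J \right)} = \frac{J}{J} = 1$)
$Y = 4$ ($Y = 2^{2} = 4$)
$z = 447$ ($z = 1 + 446 = 447$)
$R = 4$
$R z = 4 \cdot 447 = 1788$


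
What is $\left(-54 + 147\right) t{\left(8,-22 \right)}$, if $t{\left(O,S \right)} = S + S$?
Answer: $-4092$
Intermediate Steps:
$t{\left(O,S \right)} = 2 S$
$\left(-54 + 147\right) t{\left(8,-22 \right)} = \left(-54 + 147\right) 2 \left(-22\right) = 93 \left(-44\right) = -4092$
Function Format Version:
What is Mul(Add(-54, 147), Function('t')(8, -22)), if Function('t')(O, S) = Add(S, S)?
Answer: -4092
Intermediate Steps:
Function('t')(O, S) = Mul(2, S)
Mul(Add(-54, 147), Function('t')(8, -22)) = Mul(Add(-54, 147), Mul(2, -22)) = Mul(93, -44) = -4092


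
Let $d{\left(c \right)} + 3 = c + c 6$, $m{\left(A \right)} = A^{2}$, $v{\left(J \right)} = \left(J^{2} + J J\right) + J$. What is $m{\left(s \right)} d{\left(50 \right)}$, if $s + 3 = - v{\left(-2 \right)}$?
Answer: $28107$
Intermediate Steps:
$v{\left(J \right)} = J + 2 J^{2}$ ($v{\left(J \right)} = \left(J^{2} + J^{2}\right) + J = 2 J^{2} + J = J + 2 J^{2}$)
$s = -9$ ($s = -3 - - 2 \left(1 + 2 \left(-2\right)\right) = -3 - - 2 \left(1 - 4\right) = -3 - \left(-2\right) \left(-3\right) = -3 - 6 = -9$)
$d{\left(c \right)} = -3 + 7 c$ ($d{\left(c \right)} = -3 + \left(c + c 6\right) = -3 + \left(c + 6 c\right) = -3 + 7 c$)
$m{\left(s \right)} d{\left(50 \right)} = \left(-9\right)^{2} \left(-3 + 7 \cdot 50\right) = 81 \left(-3 + 350\right) = 81 \cdot 347 = 28107$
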